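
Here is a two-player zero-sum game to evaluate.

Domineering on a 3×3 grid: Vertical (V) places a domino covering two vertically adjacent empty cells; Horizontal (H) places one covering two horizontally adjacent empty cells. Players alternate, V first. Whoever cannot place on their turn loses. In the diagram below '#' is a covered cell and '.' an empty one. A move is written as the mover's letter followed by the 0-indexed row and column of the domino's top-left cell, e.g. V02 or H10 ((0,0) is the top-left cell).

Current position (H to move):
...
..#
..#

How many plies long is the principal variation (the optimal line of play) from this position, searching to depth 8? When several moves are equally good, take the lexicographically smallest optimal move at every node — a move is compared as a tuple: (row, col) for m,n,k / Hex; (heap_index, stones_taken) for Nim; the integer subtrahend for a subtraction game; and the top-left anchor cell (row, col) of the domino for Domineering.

[.../..#/..#] H move#1: H00:-1/##./..#/..#, H01:-1/.##/..#/..#, H10:+1/.../###/..#*, H20:-1/.../..#/###
[.../###/..#] end (terminal -1, V#2); searched .../..#/..# to 8

PV length from [.../..#/..#]: 1 ply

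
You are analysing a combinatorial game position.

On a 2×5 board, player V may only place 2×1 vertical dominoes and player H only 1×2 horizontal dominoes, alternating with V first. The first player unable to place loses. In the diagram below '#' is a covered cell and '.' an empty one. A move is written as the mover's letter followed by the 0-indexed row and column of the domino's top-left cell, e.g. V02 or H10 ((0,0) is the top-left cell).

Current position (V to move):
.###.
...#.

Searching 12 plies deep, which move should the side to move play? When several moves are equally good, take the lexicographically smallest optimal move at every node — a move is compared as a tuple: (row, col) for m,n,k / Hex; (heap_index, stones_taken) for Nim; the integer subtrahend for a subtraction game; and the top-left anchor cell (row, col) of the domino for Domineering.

[.###./...#.] V move#1: V00:+1/####./#..#.*, V04:-1/.####/...##
[####./#..#.] H move#2: H11:-1/####./####.*
[####./####.] V move#3: V04:+1/#####/#####*
[#####/#####] end (terminal -1, H#4); searched .###./...#. to 12

V's best at [.###./...#.]: V00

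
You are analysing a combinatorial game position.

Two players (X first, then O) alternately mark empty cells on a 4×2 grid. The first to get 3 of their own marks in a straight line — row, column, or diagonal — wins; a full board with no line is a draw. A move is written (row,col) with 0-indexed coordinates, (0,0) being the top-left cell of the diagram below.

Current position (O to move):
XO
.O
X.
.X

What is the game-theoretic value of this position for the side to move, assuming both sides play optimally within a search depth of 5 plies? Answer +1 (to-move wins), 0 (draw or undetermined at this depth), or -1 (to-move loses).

p1 O@[XO/.O/X./.X]: (1,0)[XO/OO/X./.X]+0 (2,1)[XO/.O/XO/.X]+1* (3,0)[XO/.O/X./OX]-1
p2 X@[XO/.O/XO/.X] terminal -1; root [XO/.O/X./.X] d5

value(XO/.O/X./.X, O) = +1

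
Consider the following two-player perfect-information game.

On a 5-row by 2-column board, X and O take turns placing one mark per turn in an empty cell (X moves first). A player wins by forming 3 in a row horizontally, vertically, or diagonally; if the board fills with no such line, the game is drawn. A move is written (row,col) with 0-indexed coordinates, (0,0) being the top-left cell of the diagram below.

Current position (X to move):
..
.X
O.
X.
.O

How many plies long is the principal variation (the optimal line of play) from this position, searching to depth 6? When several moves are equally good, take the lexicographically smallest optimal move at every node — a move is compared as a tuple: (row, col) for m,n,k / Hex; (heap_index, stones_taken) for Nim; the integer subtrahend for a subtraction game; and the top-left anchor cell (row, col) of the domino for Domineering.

PV length from [../.X/O./X./.O]: 3 plies

ply 1, X at ../.X/O./X./.O | (0,0)=+0→X./.X/O./X./.O; (0,1)=+0→.X/.X/O./X./.O; (1,0)=+0→../XX/O./X./.O; (2,1)=+1→../.X/OX/X./.O*; (3,1)=+0→../.X/O./XX/.O; (4,0)=+0→../.X/O./X./XO
ply 2, O at ../.X/OX/X./.O | (0,0)=-1→O./.X/OX/X./.O*; (0,1)=-1→.O/.X/OX/X./.O; (1,0)=-1→../OX/OX/X./.O; (3,1)=-1→../.X/OX/XO/.O; (4,0)=-1→../.X/OX/X./OO
ply 3, X at O./.X/OX/X./.O | (0,1)=+1→OX/.X/OX/X./.O*; (1,0)=+1→O./XX/OX/X./.O; (3,1)=+1→O./.X/OX/XX/.O; (4,0)=-1→O./.X/OX/X./XO
ply 4: OX/.X/OX/X./.O is terminal -1 (O); from ../.X/O./X./.O depth 6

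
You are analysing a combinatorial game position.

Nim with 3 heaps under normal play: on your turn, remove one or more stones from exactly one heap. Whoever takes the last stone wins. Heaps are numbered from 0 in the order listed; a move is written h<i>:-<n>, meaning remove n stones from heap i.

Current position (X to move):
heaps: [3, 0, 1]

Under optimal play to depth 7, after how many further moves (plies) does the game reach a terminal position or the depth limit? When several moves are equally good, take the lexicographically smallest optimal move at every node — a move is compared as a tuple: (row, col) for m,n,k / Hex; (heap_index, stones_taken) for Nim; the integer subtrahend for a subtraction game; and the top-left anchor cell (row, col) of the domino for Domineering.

PV length from [(3,0,1)]: 3 plies

[(3,0,1)] X move#1: h0:-1:-1/(2,0,1), h0:-2:+1/(1,0,1)*, h0:-3:-1/(0,0,1), h2:-1:-1/(3,0,0)
[(1,0,1)] O move#2: h0:-1:-1/(0,0,1)*, h2:-1:-1/(1,0,0)
[(0,0,1)] X move#3: h2:-1:+1/(0,0,0)*
[(0,0,0)] end (terminal -1, O#4); searched (3,0,1) to 7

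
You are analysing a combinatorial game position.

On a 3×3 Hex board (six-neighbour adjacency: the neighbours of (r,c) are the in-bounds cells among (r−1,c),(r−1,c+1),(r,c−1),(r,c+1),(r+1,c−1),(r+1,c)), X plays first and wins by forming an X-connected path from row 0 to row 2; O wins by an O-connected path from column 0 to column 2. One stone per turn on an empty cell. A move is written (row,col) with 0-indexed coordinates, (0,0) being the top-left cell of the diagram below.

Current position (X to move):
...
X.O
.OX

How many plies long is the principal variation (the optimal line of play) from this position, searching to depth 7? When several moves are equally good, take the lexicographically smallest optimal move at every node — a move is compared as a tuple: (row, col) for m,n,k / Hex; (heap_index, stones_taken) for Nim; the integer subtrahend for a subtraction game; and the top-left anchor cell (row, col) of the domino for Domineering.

ply 1, X at .../X.O/.OX | (0,0)=-1→X../X.O/.OX; (0,1)=-1→.X./X.O/.OX; (0,2)=-1→..X/X.O/.OX; (1,1)=-1→.../XXO/.OX; (2,0)=+1→.../X.O/XOX*
ply 2, O at .../X.O/XOX | (0,0)=-1→O../X.O/XOX*; (0,1)=-1→.O./X.O/XOX; (0,2)=-1→..O/X.O/XOX; (1,1)=-1→.../XOO/XOX
ply 3, X at O../X.O/XOX | (0,1)=+1→OX./X.O/XOX*; (0,2)=+1→O.X/X.O/XOX; (1,1)=+1→O../XXO/XOX
ply 4: OX./X.O/XOX is terminal -1 (O); from .../X.O/.OX depth 7

PV length from [.../X.O/.OX]: 3 plies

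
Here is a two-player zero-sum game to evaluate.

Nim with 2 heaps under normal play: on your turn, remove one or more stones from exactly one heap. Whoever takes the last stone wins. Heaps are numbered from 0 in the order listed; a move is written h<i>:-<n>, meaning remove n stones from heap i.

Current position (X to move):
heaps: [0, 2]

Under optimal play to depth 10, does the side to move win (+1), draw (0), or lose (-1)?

p1 X@[(0,2)]: h1:-1[(0,1)]-1 h1:-2[(0,0)]+1*
p2 O@[(0,0)] terminal -1; root [(0,2)] d10

value((0,2), X) = +1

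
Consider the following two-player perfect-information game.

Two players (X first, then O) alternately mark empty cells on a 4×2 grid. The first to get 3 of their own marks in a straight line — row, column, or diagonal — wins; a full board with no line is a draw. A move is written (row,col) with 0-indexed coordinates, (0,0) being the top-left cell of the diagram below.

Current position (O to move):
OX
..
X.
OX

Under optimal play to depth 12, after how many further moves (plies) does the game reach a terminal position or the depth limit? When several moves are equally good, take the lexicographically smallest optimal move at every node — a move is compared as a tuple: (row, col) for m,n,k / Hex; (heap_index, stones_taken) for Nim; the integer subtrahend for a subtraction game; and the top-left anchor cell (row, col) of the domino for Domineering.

PV length from [OX/../X./OX]: 3 plies

[OX/../X./OX] O move#1: (1,0):+0/OX/O./X./OX*, (1,1):+0/OX/.O/X./OX, (2,1):+0/OX/../XO/OX
[OX/O./X./OX] X move#2: (1,1):+0/OX/OX/X./OX*, (2,1):+0/OX/O./XX/OX
[OX/OX/X./OX] O move#3: (2,1):+0/OX/OX/XO/OX*
[OX/OX/XO/OX] end (terminal +0, X#4); searched OX/../X./OX to 12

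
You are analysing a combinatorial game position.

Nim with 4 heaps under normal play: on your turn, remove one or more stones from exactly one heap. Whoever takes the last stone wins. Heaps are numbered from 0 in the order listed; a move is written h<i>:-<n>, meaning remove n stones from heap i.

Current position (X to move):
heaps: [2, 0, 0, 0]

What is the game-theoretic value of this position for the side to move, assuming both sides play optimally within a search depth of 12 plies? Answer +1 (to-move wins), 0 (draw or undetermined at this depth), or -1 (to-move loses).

p1 X@[(2,0,0,0)]: h0:-1[(1,0,0,0)]-1 h0:-2[(0,0,0,0)]+1*
p2 O@[(0,0,0,0)] terminal -1; root [(2,0,0,0)] d12

value((2,0,0,0), X) = +1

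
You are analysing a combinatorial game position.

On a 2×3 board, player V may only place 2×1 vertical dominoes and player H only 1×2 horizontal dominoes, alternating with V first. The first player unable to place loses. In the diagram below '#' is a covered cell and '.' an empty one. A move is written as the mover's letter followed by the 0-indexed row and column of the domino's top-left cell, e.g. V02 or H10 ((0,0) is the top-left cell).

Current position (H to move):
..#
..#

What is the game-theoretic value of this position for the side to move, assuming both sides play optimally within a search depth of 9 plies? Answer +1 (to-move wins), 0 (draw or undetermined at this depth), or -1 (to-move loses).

value(..#/..#, H) = +1

[..#/..#] H move#1: H00:+1/###/..#*, H10:+1/..#/###
[###/..#] end (terminal -1, V#2); searched ..#/..# to 9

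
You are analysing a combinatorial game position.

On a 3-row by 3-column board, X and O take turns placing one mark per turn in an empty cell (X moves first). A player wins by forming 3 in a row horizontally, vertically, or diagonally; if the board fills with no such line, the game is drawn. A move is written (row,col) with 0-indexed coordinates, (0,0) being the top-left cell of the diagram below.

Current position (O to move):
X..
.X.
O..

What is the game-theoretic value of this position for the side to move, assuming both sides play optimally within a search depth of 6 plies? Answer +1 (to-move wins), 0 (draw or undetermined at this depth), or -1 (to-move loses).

p1 O@[X../.X./O..]: (0,1)[XO./.X./O..]-1 (0,2)[X.O/.X./O..]-1 (1,0)[X../OX./O..]-1 (1,2)[X../.XO/O..]-1 (2,1)[X../.X./OO.]-1 (2,2)[X../.X./O.O]+0*
p2 X@[X../.X./O.O]: (0,1)[XX./.X./O.O]-1 (0,2)[X.X/.X./O.O]-1 (1,0)[X../XX./O.O]-1 (1,2)[X../.XX/O.O]-1 (2,1)[X../.X./OXO]+0*
p3 O@[X../.X./OXO]: (0,1)[XO./.X./OXO]+0* (0,2)[X.O/.X./OXO]-1 (1,0)[X../OX./OXO]-1 (1,2)[X../.XO/OXO]-1
p4 X@[XO./.X./OXO]: (0,2)[XOX/.X./OXO]+0* (1,0)[XO./XX./OXO]+0 (1,2)[XO./.XX/OXO]+0
p5 O@[XOX/.X./OXO]: (1,0)[XOX/OX./OXO]+0* (1,2)[XOX/.XO/OXO]+0
p6 X@[XOX/OX./OXO]: (1,2)[XOX/OXX/OXO]+0*
p7 O@[XOX/OXX/OXO] terminal +0; root [X../.X./O..] d6

value(X../.X./O.., O) = 0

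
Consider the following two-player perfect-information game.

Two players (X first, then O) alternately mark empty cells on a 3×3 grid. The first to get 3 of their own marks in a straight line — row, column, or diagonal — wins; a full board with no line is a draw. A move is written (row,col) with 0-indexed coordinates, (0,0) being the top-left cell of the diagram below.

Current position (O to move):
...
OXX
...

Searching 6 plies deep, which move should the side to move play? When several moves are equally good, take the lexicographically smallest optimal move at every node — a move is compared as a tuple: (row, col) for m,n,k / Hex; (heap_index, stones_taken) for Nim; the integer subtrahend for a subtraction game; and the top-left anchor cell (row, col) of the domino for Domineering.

O's best at [.../OXX/...]: (0,0)

[.../OXX/...] O move#1: (0,0):+0/O../OXX/...*, (0,1):-1/.O./OXX/..., (0,2):+0/..O/OXX/..., (2,0):+0/.../OXX/O.., (2,1):-1/.../OXX/.O., (2,2):+0/.../OXX/..O
[O../OXX/...] X move#2: (0,1):-1/OX./OXX/..., (0,2):-1/O.X/OXX/..., (2,0):+0/O../OXX/X..*, (2,1):-1/O../OXX/.X., (2,2):-1/O../OXX/..X
[O../OXX/X..] O move#3: (0,1):-1/OO./OXX/X.., (0,2):+0/O.O/OXX/X..*, (2,1):-1/O../OXX/XO., (2,2):-1/O../OXX/X.O
[O.O/OXX/X..] X move#4: (0,1):+0/OXO/OXX/X..*, (2,1):-1/O.O/OXX/XX., (2,2):-1/O.O/OXX/X.X
[OXO/OXX/X..] O move#5: (2,1):+0/OXO/OXX/XO.*, (2,2):-1/OXO/OXX/X.O
[OXO/OXX/XO.] X move#6: (2,2):+0/OXO/OXX/XOX*
[OXO/OXX/XOX] end (terminal +0, O#7); searched .../OXX/... to 6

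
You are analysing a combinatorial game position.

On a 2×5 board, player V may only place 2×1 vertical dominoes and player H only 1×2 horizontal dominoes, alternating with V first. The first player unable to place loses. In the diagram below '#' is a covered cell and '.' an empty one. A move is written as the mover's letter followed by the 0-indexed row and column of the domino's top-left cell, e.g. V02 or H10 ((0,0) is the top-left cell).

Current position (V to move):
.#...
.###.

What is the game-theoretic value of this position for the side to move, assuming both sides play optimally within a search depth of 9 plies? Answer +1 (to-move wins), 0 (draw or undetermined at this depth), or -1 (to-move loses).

[.#.../.###.] V move#1: V00:-1/##.../####., V04:+1/.#..#/.####*
[.#..#/.####] H move#2: H02:-1/.####/.####*
[.####/.####] V move#3: V00:+1/#####/#####*
[#####/#####] end (terminal -1, H#4); searched .#.../.###. to 9

value(.#.../.###., V) = +1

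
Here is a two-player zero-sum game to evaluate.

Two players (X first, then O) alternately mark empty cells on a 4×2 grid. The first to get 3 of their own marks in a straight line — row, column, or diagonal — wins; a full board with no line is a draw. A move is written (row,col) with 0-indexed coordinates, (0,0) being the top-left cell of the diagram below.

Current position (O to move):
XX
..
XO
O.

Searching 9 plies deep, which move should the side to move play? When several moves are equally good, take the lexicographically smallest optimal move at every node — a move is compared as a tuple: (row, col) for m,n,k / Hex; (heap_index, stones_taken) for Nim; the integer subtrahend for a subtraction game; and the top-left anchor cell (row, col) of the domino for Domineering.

O's best at [XX/../XO/O.]: (1,0)

p1 O@[XX/../XO/O.]: (1,0)[XX/O./XO/O.]+0* (1,1)[XX/.O/XO/O.]-1 (3,1)[XX/../XO/OO]-1
p2 X@[XX/O./XO/O.]: (1,1)[XX/OX/XO/O.]+0* (3,1)[XX/O./XO/OX]+0
p3 O@[XX/OX/XO/O.]: (3,1)[XX/OX/XO/OO]+0*
p4 X@[XX/OX/XO/OO] terminal +0; root [XX/../XO/O.] d9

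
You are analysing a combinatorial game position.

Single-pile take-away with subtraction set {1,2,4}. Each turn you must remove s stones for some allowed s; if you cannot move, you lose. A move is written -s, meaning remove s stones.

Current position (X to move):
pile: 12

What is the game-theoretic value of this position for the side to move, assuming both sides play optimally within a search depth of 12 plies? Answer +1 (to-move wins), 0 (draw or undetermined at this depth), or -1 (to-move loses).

p1 X@[12]: -1[11]-1* -2[10]-1 -4[8]-1
p2 O@[11]: -1[10]-1 -2[9]+1* -4[7]-1
p3 X@[9]: -1[8]-1* -2[7]-1 -4[5]-1
p4 O@[8]: -1[7]-1 -2[6]+1* -4[4]-1
p5 X@[6]: -1[5]-1* -2[4]-1 -4[2]-1
p6 O@[5]: -1[4]-1 -2[3]+1* -4[1]-1
p7 X@[3]: -1[2]-1* -2[1]-1
p8 O@[2]: -1[1]-1 -2[0]+1*
p9 X@[0] terminal -1; root [12] d12

value(12, X) = -1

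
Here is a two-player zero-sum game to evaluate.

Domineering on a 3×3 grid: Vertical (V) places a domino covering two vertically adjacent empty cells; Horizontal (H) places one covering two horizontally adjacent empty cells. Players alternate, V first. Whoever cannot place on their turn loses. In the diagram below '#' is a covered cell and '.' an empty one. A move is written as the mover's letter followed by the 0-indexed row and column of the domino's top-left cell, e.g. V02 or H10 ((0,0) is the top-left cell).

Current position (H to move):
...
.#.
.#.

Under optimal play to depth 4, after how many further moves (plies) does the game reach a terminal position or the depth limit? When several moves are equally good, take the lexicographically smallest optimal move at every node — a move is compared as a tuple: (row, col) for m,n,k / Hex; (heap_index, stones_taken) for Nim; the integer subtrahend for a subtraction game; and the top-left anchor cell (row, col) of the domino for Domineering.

p1 H@[.../.#./.#.]: H00[##./.#./.#.]-1* H01[.##/.#./.#.]-1
p2 V@[##./.#./.#.]: V02[###/.##/.#.]+1* V10[##./##./##.]+1 V12[##./.##/.##]+1
p3 H@[###/.##/.#.] terminal -1; root [.../.#./.#.] d4

PV length from [.../.#./.#.]: 2 plies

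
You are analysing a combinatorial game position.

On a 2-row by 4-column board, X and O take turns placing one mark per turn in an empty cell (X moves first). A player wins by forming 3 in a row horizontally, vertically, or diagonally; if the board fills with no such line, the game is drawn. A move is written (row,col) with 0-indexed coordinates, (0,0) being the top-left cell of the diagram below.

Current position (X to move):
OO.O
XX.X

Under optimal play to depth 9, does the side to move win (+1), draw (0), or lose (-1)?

value(OO.O/XX.X, X) = +1

p1 X@[OO.O/XX.X]: (0,2)[OOXO/XX.X]+0 (1,2)[OO.O/XXXX]+1*
p2 O@[OO.O/XXXX] terminal -1; root [OO.O/XX.X] d9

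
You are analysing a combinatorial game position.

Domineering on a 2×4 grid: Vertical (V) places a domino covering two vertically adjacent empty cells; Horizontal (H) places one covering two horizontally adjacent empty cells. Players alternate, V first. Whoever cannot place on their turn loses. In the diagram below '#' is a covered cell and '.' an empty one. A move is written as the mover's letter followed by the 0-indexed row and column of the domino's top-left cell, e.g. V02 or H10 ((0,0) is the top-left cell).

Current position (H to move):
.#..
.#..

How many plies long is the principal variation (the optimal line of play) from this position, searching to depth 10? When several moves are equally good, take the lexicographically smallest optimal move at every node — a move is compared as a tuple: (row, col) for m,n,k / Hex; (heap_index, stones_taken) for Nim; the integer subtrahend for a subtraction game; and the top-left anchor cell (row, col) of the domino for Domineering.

[.#../.#..] H move#1: H02:+1/.###/.#..*, H12:+1/.#../.###
[.###/.#..] V move#2: V00:-1/####/##..*
[####/##..] H move#3: H12:+1/####/####*
[####/####] end (terminal -1, V#4); searched .#../.#.. to 10

PV length from [.#../.#..]: 3 plies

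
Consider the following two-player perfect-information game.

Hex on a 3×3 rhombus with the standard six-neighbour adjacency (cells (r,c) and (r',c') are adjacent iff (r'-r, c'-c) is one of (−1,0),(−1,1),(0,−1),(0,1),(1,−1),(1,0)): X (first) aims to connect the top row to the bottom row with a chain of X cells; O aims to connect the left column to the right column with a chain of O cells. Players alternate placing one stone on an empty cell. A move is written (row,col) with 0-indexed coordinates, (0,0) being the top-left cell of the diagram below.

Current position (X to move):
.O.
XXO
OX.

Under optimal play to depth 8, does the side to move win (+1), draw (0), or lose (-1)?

value(.O./XXO/OX., X) = +1

ply 1, X at .O./XXO/OX. | (0,0)=+1→XO./XXO/OX.*; (0,2)=+1→.OX/XXO/OX.; (2,2)=+1→.O./XXO/OXX
ply 2: XO./XXO/OX. is terminal -1 (O); from .O./XXO/OX. depth 8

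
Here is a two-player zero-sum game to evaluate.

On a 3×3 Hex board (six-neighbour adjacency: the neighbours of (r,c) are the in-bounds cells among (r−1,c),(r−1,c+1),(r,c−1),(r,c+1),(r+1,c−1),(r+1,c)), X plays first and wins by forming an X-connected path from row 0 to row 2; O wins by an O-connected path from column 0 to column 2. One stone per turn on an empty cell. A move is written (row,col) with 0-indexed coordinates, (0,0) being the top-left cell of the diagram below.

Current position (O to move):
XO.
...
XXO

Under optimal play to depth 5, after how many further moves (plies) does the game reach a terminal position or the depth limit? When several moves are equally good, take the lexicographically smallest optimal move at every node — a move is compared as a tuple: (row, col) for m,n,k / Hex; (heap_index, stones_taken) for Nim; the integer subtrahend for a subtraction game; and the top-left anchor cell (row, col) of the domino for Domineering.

[XO./.../XXO] O move#1: (0,2):-1/XOO/.../XXO*, (1,0):-1/XO./O../XXO, (1,1):-1/XO./.O./XXO, (1,2):-1/XO./..O/XXO
[XOO/.../XXO] X move#2: (1,0):+1/XOO/X../XXO*, (1,1):-1/XOO/.X./XXO, (1,2):-1/XOO/..X/XXO
[XOO/X../XXO] end (terminal -1, O#3); searched XO./.../XXO to 5

PV length from [XO./.../XXO]: 2 plies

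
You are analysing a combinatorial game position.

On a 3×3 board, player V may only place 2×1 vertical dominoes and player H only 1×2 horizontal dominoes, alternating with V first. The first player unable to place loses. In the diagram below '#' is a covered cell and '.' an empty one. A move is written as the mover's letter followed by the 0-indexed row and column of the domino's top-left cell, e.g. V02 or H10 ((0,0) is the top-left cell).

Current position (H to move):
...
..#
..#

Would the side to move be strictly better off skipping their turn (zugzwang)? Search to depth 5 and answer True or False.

zugzwang(.../..#/..#, H) = False

ply 1, H at .../..#/..# | H00=-1→##./..#/..#; H01=-1→.##/..#/..#; H10=+1→.../###/..#*; H20=-1→.../..#/###
ply 2: .../###/..# is terminal -1 (V); from .../..#/..# depth 5
if H skipped the turn, V would face:
~ ply 1, V at .../..#/..# | V00=+1→#../#.#/..#*; V01=+1→.#./.##/..#; V10=+1→.../#.#/#.#; V11=+1→.../.##/.##
~ ply 2, H at #../#.#/..# | H01=-1→###/#.#/..#*; H20=-1→#../#.#/###
~ ply 3, V at ###/#.#/..# | V11=+1→###/###/.##*
~ ply 4: ###/###/.## is terminal -1 (H); from .../..#/..# depth 5
compare (H): move=+1 vs pass=-1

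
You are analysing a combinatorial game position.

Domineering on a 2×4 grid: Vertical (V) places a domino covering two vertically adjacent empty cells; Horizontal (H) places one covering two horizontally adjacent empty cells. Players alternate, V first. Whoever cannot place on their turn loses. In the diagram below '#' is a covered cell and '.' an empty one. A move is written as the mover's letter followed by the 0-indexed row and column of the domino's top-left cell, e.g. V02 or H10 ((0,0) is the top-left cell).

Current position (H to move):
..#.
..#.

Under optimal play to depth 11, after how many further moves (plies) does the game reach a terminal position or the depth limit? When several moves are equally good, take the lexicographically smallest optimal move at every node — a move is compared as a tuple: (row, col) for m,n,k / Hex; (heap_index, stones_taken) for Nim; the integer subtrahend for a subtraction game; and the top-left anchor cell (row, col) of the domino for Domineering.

p1 H@[..#./..#.]: H00[###./..#.]+1* H10[..#./###.]+1
p2 V@[###./..#.]: V03[####/..##]-1*
p3 H@[####/..##]: H10[####/####]+1*
p4 V@[####/####] terminal -1; root [..#./..#.] d11

PV length from [..#./..#.]: 3 plies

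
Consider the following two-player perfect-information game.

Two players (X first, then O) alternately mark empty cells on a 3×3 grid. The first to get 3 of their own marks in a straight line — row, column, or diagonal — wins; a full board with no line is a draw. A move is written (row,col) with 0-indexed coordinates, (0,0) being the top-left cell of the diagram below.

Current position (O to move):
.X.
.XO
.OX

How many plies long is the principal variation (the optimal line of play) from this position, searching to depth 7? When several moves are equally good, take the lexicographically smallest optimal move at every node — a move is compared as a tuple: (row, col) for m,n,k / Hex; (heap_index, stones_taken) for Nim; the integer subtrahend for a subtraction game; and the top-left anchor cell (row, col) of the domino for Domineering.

PV length from [.X./.XO/.OX]: 4 plies

p1 O@[.X./.XO/.OX]: (0,0)[OX./.XO/.OX]+0* (0,2)[.XO/.XO/.OX]-1 (1,0)[.X./OXO/.OX]-1 (2,0)[.X./.XO/OOX]-1
p2 X@[OX./.XO/.OX]: (0,2)[OXX/.XO/.OX]+0* (1,0)[OX./XXO/.OX]+0 (2,0)[OX./.XO/XOX]+0
p3 O@[OXX/.XO/.OX]: (1,0)[OXX/OXO/.OX]-1 (2,0)[OXX/.XO/OOX]+0*
p4 X@[OXX/.XO/OOX]: (1,0)[OXX/XXO/OOX]+0*
p5 O@[OXX/XXO/OOX] terminal +0; root [.X./.XO/.OX] d7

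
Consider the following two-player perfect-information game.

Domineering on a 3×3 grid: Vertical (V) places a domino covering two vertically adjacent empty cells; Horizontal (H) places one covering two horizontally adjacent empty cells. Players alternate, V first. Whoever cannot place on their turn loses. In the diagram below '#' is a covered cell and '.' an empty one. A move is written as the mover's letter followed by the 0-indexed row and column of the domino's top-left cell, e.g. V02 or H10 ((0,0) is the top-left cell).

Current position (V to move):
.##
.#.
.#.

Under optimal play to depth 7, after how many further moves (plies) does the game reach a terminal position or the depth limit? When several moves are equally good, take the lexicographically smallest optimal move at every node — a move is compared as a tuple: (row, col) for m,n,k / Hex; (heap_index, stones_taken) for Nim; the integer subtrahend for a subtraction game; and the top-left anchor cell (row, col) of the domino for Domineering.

PV length from [.##/.#./.#.]: 1 ply

p1 V@[.##/.#./.#.]: V00[###/##./.#.]+1* V10[.##/##./##.]+1 V12[.##/.##/.##]+1
p2 H@[###/##./.#.] terminal -1; root [.##/.#./.#.] d7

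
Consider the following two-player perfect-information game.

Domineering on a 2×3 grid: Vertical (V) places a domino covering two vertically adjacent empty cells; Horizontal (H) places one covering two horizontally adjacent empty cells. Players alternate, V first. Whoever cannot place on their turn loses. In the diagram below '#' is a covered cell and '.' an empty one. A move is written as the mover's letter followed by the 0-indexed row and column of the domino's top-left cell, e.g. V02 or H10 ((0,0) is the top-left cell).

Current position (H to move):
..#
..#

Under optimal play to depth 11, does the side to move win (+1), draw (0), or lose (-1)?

ply 1, H at ..#/..# | H00=+1→###/..#*; H10=+1→..#/###
ply 2: ###/..# is terminal -1 (V); from ..#/..# depth 11

value(..#/..#, H) = +1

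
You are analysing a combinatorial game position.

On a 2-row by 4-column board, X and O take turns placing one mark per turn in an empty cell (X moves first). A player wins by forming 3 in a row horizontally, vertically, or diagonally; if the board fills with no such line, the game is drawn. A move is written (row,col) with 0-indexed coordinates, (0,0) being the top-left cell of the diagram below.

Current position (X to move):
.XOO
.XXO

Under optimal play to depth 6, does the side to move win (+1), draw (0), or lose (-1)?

p1 X@[.XOO/.XXO]: (0,0)[XXOO/.XXO]+0 (1,0)[.XOO/XXXO]+1*
p2 O@[.XOO/XXXO] terminal -1; root [.XOO/.XXO] d6

value(.XOO/.XXO, X) = +1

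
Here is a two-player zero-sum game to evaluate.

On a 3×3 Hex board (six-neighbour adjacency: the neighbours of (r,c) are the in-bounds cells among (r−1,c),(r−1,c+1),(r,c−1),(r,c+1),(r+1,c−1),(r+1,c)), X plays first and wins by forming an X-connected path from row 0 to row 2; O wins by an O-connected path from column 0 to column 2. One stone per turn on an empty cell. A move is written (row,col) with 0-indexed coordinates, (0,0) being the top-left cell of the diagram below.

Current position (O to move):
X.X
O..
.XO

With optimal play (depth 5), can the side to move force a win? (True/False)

O winning at [X.X/O../.XO]: False

p1 O@[X.X/O../.XO]: (0,1)[XOX/O../.XO]-1* (1,1)[X.X/OO./.XO]-1 (1,2)[X.X/O.O/.XO]-1 (2,0)[X.X/O../OXO]-1
p2 X@[XOX/O../.XO]: (1,1)[XOX/OX./.XO]+1* (1,2)[XOX/O.X/.XO]+1 (2,0)[XOX/O../XXO]+1
p3 O@[XOX/OX./.XO] terminal -1; root [X.X/O../.XO] d5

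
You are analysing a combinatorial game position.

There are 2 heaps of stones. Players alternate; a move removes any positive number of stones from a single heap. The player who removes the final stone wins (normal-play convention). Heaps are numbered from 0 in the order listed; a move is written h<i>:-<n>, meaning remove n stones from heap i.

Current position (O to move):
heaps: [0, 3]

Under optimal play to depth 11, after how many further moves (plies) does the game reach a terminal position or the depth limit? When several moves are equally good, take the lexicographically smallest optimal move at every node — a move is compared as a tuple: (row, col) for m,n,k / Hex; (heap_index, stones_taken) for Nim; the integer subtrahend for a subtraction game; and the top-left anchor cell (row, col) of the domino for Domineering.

[(0,3)] O move#1: h1:-1:-1/(0,2), h1:-2:-1/(0,1), h1:-3:+1/(0,0)*
[(0,0)] end (terminal -1, X#2); searched (0,3) to 11

PV length from [(0,3)]: 1 ply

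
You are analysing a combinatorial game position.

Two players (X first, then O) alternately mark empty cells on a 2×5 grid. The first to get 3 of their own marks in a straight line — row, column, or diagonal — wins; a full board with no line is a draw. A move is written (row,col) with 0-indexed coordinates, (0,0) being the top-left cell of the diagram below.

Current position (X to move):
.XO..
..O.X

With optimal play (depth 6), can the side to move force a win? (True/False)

[.XO../..O.X] X move#1: (0,0):-1/XXO../..O.X, (0,3):-1/.XOX./..O.X, (0,4):-1/.XO.X/..O.X, (1,0):+0/.XO../X.O.X*, (1,1):+0/.XO../.XO.X, (1,3):+0/.XO../..OXX
[.XO../X.O.X] O move#2: (0,0):+0/OXO../X.O.X*, (0,3):+0/.XOO./X.O.X, (0,4):+0/.XO.O/X.O.X, (1,1):+0/.XO../XOO.X, (1,3):+0/.XO../X.OOX
[OXO../X.O.X] X move#3: (0,3):+0/OXOX./X.O.X*, (0,4):+0/OXO.X/X.O.X, (1,1):+0/OXO../XXO.X, (1,3):+0/OXO../X.OXX
[OXOX./X.O.X] O move#4: (0,4):+0/OXOXO/X.O.X*, (1,1):+0/OXOX./XOO.X, (1,3):+0/OXOX./X.OOX
[OXOXO/X.O.X] X move#5: (1,1):+0/OXOXO/XXO.X*, (1,3):+0/OXOXO/X.OXX
[OXOXO/XXO.X] O move#6: (1,3):+0/OXOXO/XXOOX*
[OXOXO/XXOOX] end (terminal +0, X#7); searched .XO../..O.X to 6

X winning at [.XO../..O.X]: False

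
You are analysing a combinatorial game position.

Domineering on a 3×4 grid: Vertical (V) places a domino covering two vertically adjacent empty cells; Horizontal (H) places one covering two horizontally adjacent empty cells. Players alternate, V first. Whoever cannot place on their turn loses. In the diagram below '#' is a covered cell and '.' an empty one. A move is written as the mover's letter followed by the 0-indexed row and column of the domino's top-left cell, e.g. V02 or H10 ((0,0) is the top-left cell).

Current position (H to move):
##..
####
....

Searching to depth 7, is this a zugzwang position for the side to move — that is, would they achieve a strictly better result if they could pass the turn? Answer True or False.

[##../####/....] H move#1: H02:+1/####/####/....*, H20:+1/##../####/##.., H21:+1/##../####/.##., H22:+1/##../####/..##
[####/####/....] end (terminal -1, V#2); searched ##../####/.... to 7
pass branch (V moves first from the same position):
  | [##../####/....] end (terminal -1, V#1); searched ##../####/.... to 7
H moving scores +1; H passing scores +1

zugzwang(##../####/...., H) = False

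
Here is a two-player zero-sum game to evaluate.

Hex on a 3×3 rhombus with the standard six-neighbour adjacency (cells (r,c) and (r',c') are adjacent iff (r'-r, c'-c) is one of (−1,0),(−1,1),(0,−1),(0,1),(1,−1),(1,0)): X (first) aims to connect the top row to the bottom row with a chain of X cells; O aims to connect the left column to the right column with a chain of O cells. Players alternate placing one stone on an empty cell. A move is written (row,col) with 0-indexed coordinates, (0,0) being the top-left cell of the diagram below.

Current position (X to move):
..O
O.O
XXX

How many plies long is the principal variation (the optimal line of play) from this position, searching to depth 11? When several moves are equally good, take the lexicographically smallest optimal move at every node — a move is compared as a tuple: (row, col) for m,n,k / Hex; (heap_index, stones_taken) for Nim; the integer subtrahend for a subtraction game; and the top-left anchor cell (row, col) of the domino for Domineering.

p1 X@[..O/O.O/XXX]: (0,0)[X.O/O.O/XXX]-1* (0,1)[.XO/O.O/XXX]-1 (1,1)[..O/OXO/XXX]-1
p2 O@[X.O/O.O/XXX]: (0,1)[XOO/O.O/XXX]+1* (1,1)[X.O/OOO/XXX]+1
p3 X@[XOO/O.O/XXX] terminal -1; root [..O/O.O/XXX] d11

PV length from [..O/O.O/XXX]: 2 plies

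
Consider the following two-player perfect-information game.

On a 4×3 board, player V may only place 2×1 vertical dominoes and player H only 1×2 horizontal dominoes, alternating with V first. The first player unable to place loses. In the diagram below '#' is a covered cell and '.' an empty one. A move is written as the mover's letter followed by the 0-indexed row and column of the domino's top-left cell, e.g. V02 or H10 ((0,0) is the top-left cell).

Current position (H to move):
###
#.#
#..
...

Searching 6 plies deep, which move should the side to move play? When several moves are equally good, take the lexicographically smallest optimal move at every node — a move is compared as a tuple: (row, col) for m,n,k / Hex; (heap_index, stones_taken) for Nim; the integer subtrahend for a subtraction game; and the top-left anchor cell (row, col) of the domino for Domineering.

[###/#.#/#../...] H move#1: H21:+1/###/#.#/###/...*, H30:-1/###/#.#/#../##., H31:-1/###/#.#/#../.##
[###/#.#/###/...] end (terminal -1, V#2); searched ###/#.#/#../... to 6

H's best at [###/#.#/#../...]: H21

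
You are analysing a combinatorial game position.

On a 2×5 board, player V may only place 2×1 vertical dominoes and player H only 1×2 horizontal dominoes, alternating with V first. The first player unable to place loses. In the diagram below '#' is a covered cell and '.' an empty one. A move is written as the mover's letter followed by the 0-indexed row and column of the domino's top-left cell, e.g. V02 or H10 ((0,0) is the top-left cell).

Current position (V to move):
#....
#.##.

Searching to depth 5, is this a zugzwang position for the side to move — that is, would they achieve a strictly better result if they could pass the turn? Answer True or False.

zugzwang(#..../#.##., V) = True

p1 V@[#..../#.##.]: V01[##.../####.]-1* V04[#...#/#.###]-1
p2 H@[##.../####.]: H02[####./####.]-1 H03[##.##/####.]+1*
p3 V@[##.##/####.] terminal -1; root [#..../#.##.] d5
pass branch (H moves first from the same position):
  | p1 H@[#..../#.##.]: H01[###../#.##.]-1* H02[#.##./#.##.]-1 H03[#..##/#.##.]-1
  | p2 V@[###../#.##.]: V04[###.#/#.###]+1*
  | p3 H@[###.#/#.###] terminal -1; root [#..../#.##.] d5
V moving scores -1; V passing scores +1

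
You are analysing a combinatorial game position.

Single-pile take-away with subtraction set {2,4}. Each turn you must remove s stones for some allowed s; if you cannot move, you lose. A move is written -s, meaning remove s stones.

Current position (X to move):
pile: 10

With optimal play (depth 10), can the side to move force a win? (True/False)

ply 1, X at 10 | -2=-1→8; -4=+1→6*
ply 2, O at 6 | -2=-1→4*; -4=-1→2
ply 3, X at 4 | -2=-1→2; -4=+1→0*
ply 4: 0 is terminal -1 (O); from 10 depth 10

X winning at [10]: True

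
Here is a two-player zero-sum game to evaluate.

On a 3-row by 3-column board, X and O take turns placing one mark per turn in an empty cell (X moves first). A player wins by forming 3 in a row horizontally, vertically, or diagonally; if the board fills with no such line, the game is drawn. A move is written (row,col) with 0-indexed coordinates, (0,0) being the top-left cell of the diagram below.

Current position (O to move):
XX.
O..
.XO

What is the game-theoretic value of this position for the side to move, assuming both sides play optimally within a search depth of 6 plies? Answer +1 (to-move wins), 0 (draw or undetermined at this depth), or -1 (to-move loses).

ply 1, O at XX./O../.XO | (0,2)=-1→XXO/O../.XO*; (1,1)=-1→XX./OO./.XO; (1,2)=-1→XX./O.O/.XO; (2,0)=-1→XX./O../OXO
ply 2, X at XXO/O../.XO | (1,1)=+1→XXO/OX./.XO*; (1,2)=+0→XXO/O.X/.XO; (2,0)=-1→XXO/O../XXO
ply 3: XXO/OX./.XO is terminal -1 (O); from XX./O../.XO depth 6

value(XX./O../.XO, O) = -1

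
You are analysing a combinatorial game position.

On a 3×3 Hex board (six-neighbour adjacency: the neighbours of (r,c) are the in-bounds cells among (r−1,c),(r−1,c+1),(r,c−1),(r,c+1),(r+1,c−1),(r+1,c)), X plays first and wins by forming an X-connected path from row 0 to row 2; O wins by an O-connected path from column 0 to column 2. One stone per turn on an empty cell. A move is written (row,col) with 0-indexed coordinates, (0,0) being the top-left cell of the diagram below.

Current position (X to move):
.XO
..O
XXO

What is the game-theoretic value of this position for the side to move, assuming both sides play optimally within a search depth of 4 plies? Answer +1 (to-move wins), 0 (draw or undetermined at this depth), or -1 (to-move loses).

value(.XO/..O/XXO, X) = +1

p1 X@[.XO/..O/XXO]: (0,0)[XXO/..O/XXO]+1* (1,0)[.XO/X.O/XXO]+1 (1,1)[.XO/.XO/XXO]+1
p2 O@[XXO/..O/XXO]: (1,0)[XXO/O.O/XXO]-1* (1,1)[XXO/.OO/XXO]-1
p3 X@[XXO/O.O/XXO]: (1,1)[XXO/OXO/XXO]+1*
p4 O@[XXO/OXO/XXO] terminal -1; root [.XO/..O/XXO] d4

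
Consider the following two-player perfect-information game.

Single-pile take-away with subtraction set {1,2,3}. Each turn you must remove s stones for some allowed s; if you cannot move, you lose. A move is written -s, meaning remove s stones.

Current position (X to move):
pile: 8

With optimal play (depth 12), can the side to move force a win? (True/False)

ply 1, X at 8 | -1=-1→7*; -2=-1→6; -3=-1→5
ply 2, O at 7 | -1=-1→6; -2=-1→5; -3=+1→4*
ply 3, X at 4 | -1=-1→3*; -2=-1→2; -3=-1→1
ply 4, O at 3 | -1=-1→2; -2=-1→1; -3=+1→0*
ply 5: 0 is terminal -1 (X); from 8 depth 12

X winning at [8]: False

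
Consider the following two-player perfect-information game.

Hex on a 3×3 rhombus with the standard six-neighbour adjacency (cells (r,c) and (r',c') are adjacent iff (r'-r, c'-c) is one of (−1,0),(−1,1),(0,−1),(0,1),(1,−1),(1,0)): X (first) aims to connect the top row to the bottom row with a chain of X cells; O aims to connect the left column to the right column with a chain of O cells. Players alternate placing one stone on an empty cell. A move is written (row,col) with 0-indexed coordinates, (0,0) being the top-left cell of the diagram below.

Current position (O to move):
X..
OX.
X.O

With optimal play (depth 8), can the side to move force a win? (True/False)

O winning at [X../OX./X.O]: False

ply 1, O at X../OX./X.O | (0,1)=-1→XO./OX./X.O*; (0,2)=-1→X.O/OX./X.O; (1,2)=-1→X../OXO/X.O; (2,1)=-1→X../OX./XOO
ply 2, X at XO./OX./X.O | (0,2)=+1→XOX/OX./X.O*; (1,2)=-1→XO./OXX/X.O; (2,1)=-1→XO./OX./XXO
ply 3: XOX/OX./X.O is terminal -1 (O); from X../OX./X.O depth 8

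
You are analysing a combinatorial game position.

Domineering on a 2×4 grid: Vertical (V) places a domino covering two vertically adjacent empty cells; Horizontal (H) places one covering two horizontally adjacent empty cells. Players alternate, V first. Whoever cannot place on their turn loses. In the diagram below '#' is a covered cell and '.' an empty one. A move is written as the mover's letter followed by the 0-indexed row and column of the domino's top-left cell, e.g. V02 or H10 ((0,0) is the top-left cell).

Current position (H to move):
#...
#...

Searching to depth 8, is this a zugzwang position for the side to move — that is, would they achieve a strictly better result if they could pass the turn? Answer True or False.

zugzwang(#.../#..., H) = False

[#.../#...] H move#1: H01:+1/###./#...*, H02:+1/#.##/#..., H11:+1/#.../###., H12:+1/#.../#.##
[###./#...] V move#2: V03:-1/####/#..#*
[####/#..#] H move#3: H11:+1/####/####*
[####/####] end (terminal -1, V#4); searched #.../#... to 8
suppose H passes — search the same position with V to move:
pass> [#.../#...] V move#1: V01:-1/##../##.., V02:+1/#.#./#.#.*, V03:-1/#..#/#..#
pass> [#.#./#.#.] end (terminal -1, H#2); searched #.../#... to 8
for H: play +1, pass -1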